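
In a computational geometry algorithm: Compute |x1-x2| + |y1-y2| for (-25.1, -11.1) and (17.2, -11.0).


|(-25.1)-17.2| + |(-11.1)-(-11)| = 42.3 + 0.1 = 42.4

42.4


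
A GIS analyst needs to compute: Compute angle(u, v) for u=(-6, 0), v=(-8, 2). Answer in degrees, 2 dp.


u.v = 48, |u| = sqrt(36) = 6, |v| = sqrt(68) = 8.2462
cos(theta) = u.v/(|u||v|) = 48/sqrt(2448) = 0.970143
theta = acos(0.970143) = 14.04 degrees

14.04 degrees


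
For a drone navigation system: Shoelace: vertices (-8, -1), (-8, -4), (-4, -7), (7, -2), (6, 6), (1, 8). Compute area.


Shoelace sum: ((-8)*(-4) - (-8)*(-1)) + ((-8)*(-7) - (-4)*(-4)) + ((-4)*(-2) - 7*(-7)) + (7*6 - 6*(-2)) + (6*8 - 1*6) + (1*(-1) - (-8)*8)
= 280
Area = |280|/2 = 140

140


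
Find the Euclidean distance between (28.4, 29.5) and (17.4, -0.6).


dx=-11, dy=-30.1
d^2 = (-11)^2 + (-30.1)^2 = 1027.01
d = sqrt(1027.01) = 32.047

32.047


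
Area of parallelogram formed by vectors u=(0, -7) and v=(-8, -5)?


|u x v| = |0*(-5) - (-7)*(-8)|
= |0 - 56| = 56

56


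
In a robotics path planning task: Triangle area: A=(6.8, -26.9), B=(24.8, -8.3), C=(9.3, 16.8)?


Area = |x_A(y_B-y_C) + x_B(y_C-y_A) + x_C(y_A-y_B)|/2
= |(-170.68) + 1083.76 + (-172.98)|/2
= 740.1/2 = 370.05

370.05


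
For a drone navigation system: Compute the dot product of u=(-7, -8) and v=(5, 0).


u . v = u_x*v_x + u_y*v_y = (-7)*5 + (-8)*0
= (-35) + 0 = -35

-35


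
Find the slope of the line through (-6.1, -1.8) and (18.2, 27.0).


slope = (y2-y1)/(x2-x1) = (27-(-1.8))/(18.2-(-6.1)) = 28.8/24.3 = 1.1852

1.1852


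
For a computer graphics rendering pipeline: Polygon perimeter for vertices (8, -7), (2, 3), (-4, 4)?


Sides: (8, -7)->(2, 3): sqrt(136) = 11.661904, (2, 3)->(-4, 4): sqrt(37) = 6.082763, (-4, 4)->(8, -7): sqrt(265) = 16.278821
Sum = 34.023488
Perimeter = 34.0235

34.0235


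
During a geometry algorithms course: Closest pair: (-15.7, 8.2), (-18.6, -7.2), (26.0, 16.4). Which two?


d(P0,P1) = 15.6707, d(P0,P2) = 42.4986, d(P1,P2) = 50.4591
Closest: P0 and P1

Closest pair: (-15.7, 8.2) and (-18.6, -7.2), distance = 15.6707


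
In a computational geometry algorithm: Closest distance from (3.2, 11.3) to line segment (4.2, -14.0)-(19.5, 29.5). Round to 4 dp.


Project P onto AB: t = 0.5104 (clamped to [0,1])
Closest point on segment: (12.0089, 8.2017)
Distance: 9.3379

9.3379


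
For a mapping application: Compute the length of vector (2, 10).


|u| = sqrt(2^2 + 10^2) = sqrt(104) = 10.198

10.198


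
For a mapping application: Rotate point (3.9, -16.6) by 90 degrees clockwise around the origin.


90° CW: (x,y) -> (y, -x)
(3.9,-16.6) -> (-16.6, -3.9)

(-16.6, -3.9)


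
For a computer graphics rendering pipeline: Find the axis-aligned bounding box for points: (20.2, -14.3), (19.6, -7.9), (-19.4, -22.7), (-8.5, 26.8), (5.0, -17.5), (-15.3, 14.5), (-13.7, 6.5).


x range: [-19.4, 20.2]
y range: [-22.7, 26.8]
Bounding box: (-19.4,-22.7) to (20.2,26.8)

(-19.4,-22.7) to (20.2,26.8)


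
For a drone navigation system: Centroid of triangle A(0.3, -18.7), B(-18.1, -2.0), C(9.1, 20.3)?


Centroid = ((x_A+x_B+x_C)/3, (y_A+y_B+y_C)/3)
= ((0.3+(-18.1)+9.1)/3, ((-18.7)+(-2)+20.3)/3)
= (-2.9, -0.1333)

(-2.9, -0.1333)


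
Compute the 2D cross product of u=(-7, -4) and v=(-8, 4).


u x v = u_x*v_y - u_y*v_x = (-7)*4 - (-4)*(-8)
= (-28) - 32 = -60

-60


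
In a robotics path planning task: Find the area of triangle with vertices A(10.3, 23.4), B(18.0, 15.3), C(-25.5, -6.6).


Area = |x_A(y_B-y_C) + x_B(y_C-y_A) + x_C(y_A-y_B)|/2
= |225.57 + (-540) + (-206.55)|/2
= 520.98/2 = 260.49

260.49


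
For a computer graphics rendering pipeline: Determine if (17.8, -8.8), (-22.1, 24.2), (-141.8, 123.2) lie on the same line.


Cross product: ((-22.1)-17.8)*(123.2-(-8.8)) - (24.2-(-8.8))*((-141.8)-17.8)
= 0

Yes, collinear


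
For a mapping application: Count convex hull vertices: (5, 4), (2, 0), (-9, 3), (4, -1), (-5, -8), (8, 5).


Convex hull vertices (CCW): (-9, 3), (-5, -8), (4, -1), (8, 5)
Count = 4

4


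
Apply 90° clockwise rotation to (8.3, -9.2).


90° CW: (x,y) -> (y, -x)
(8.3,-9.2) -> (-9.2, -8.3)

(-9.2, -8.3)


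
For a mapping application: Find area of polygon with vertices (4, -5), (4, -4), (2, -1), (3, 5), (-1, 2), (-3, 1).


Shoelace sum: (4*(-4) - 4*(-5)) + (4*(-1) - 2*(-4)) + (2*5 - 3*(-1)) + (3*2 - (-1)*5) + ((-1)*1 - (-3)*2) + ((-3)*(-5) - 4*1)
= 48
Area = |48|/2 = 24

24


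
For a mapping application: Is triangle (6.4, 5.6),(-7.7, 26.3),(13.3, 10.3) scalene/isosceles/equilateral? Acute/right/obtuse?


Side lengths squared: AB^2=627.3, BC^2=697, CA^2=69.7
Sorted: [69.7, 627.3, 697]
By sides: Scalene, By angles: Right

Scalene, Right


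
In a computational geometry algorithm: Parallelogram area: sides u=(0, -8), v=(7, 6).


|u x v| = |0*6 - (-8)*7|
= |0 - (-56)| = 56

56


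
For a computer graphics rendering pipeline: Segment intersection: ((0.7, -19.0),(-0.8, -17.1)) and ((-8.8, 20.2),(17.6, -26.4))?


Cross products: d1=-592.18, d2=-611.92, d3=-40.75, d4=-21.01
d1*d2 < 0 and d3*d4 < 0? no

No, they don't intersect


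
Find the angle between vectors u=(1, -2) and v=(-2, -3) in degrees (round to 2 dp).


u.v = 4, |u| = sqrt(5) = 2.2361, |v| = sqrt(13) = 3.6056
cos(theta) = u.v/(|u||v|) = 4/sqrt(65) = 0.496139
theta = acos(0.496139) = 60.26 degrees

60.26 degrees


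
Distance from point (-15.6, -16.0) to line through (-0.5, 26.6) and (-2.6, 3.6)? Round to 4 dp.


|cross product| = 257.84
|line direction| = sqrt(533.41) = 23.0957
Distance = 257.84/sqrt(533.41) = 11.164

11.164


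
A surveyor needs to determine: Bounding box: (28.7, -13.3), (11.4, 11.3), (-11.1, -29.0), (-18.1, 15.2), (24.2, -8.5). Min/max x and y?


x range: [-18.1, 28.7]
y range: [-29, 15.2]
Bounding box: (-18.1,-29) to (28.7,15.2)

(-18.1,-29) to (28.7,15.2)


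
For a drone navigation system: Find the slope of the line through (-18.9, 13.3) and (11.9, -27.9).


slope = (y2-y1)/(x2-x1) = ((-27.9)-13.3)/(11.9-(-18.9)) = (-41.2)/30.8 = -1.3377

-1.3377


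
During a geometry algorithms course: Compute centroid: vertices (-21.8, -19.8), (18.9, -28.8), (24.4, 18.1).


Centroid = ((x_A+x_B+x_C)/3, (y_A+y_B+y_C)/3)
= (((-21.8)+18.9+24.4)/3, ((-19.8)+(-28.8)+18.1)/3)
= (7.1667, -10.1667)

(7.1667, -10.1667)


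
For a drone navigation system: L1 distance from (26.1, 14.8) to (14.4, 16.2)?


|26.1-14.4| + |14.8-16.2| = 11.7 + 1.4 = 13.1

13.1


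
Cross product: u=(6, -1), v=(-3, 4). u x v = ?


u x v = u_x*v_y - u_y*v_x = 6*4 - (-1)*(-3)
= 24 - 3 = 21

21


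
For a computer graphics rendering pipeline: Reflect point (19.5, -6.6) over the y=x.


Reflection over y=x: (x,y) -> (y,x)
(19.5, -6.6) -> (-6.6, 19.5)

(-6.6, 19.5)


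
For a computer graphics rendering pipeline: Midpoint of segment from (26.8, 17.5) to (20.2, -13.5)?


M = ((26.8+20.2)/2, (17.5+(-13.5))/2)
= (23.5, 2)

(23.5, 2)


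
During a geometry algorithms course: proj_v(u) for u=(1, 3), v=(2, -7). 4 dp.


u.v = -19, |v| = sqrt(53) = 7.2801
Scalar projection = u.v / |v| = -19 / sqrt(53) = -2.6099

-2.6099


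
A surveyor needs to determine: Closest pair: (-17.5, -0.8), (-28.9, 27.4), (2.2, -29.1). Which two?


d(P0,P1) = 30.4171, d(P0,P2) = 34.4816, d(P1,P2) = 64.4939
Closest: P0 and P1

Closest pair: (-17.5, -0.8) and (-28.9, 27.4), distance = 30.4171


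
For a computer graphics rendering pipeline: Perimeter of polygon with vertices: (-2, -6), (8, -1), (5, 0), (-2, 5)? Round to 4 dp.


Sides: (-2, -6)->(8, -1): sqrt(125) = 11.18034, (8, -1)->(5, 0): sqrt(10) = 3.162278, (5, 0)->(-2, 5): sqrt(74) = 8.602325, (-2, 5)->(-2, -6): sqrt(121) = 11
Sum = 33.944943
Perimeter = 33.9449

33.9449


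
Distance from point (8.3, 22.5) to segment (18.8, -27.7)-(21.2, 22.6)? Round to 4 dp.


Project P onto AB: t = 0.9858 (clamped to [0,1])
Closest point on segment: (21.1659, 21.8861)
Distance: 12.8806

12.8806


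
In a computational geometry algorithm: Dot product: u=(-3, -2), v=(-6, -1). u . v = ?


u . v = u_x*v_x + u_y*v_y = (-3)*(-6) + (-2)*(-1)
= 18 + 2 = 20

20


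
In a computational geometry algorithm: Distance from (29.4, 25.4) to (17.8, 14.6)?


dx=-11.6, dy=-10.8
d^2 = (-11.6)^2 + (-10.8)^2 = 251.2
d = sqrt(251.2) = 15.8493

15.8493


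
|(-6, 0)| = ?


|u| = sqrt((-6)^2 + 0^2) = sqrt(36) = 6

6


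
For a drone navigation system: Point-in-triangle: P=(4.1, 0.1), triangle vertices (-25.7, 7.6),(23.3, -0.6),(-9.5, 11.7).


Cross products: AB x AP = -123.14, BC x BP = 213.2, CA x CP = 243.68
All same sign? no

No, outside


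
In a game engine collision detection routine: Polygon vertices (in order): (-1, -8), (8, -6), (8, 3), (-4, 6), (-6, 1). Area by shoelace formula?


Shoelace sum: ((-1)*(-6) - 8*(-8)) + (8*3 - 8*(-6)) + (8*6 - (-4)*3) + ((-4)*1 - (-6)*6) + ((-6)*(-8) - (-1)*1)
= 283
Area = |283|/2 = 141.5

141.5


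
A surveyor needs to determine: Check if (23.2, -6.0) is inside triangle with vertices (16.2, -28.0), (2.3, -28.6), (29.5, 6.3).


Cross products: AB x AP = -301.6, BC x BP = -114.69, CA x CP = -52.5
All same sign? yes

Yes, inside


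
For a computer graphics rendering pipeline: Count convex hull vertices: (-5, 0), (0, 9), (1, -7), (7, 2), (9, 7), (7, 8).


Convex hull vertices (CCW): (-5, 0), (1, -7), (7, 2), (9, 7), (7, 8), (0, 9)
Count = 6

6


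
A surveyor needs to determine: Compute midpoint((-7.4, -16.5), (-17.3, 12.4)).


M = (((-7.4)+(-17.3))/2, ((-16.5)+12.4)/2)
= (-12.35, -2.05)

(-12.35, -2.05)


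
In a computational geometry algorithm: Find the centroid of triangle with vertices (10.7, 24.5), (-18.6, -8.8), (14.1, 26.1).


Centroid = ((x_A+x_B+x_C)/3, (y_A+y_B+y_C)/3)
= ((10.7+(-18.6)+14.1)/3, (24.5+(-8.8)+26.1)/3)
= (2.0667, 13.9333)

(2.0667, 13.9333)


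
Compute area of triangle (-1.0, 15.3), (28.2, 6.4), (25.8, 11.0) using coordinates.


Area = |x_A(y_B-y_C) + x_B(y_C-y_A) + x_C(y_A-y_B)|/2
= |4.6 + (-121.26) + 229.62|/2
= 112.96/2 = 56.48

56.48


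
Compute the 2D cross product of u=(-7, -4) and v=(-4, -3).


u x v = u_x*v_y - u_y*v_x = (-7)*(-3) - (-4)*(-4)
= 21 - 16 = 5

5


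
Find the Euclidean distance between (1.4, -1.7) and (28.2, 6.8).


dx=26.8, dy=8.5
d^2 = 26.8^2 + 8.5^2 = 790.49
d = sqrt(790.49) = 28.1157

28.1157


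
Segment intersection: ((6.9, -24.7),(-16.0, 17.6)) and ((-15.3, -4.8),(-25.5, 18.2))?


Cross products: d1=-307.62, d2=-212.38, d3=483.35, d4=388.11
d1*d2 < 0 and d3*d4 < 0? no

No, they don't intersect


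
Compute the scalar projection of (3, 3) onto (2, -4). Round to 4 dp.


u.v = -6, |v| = sqrt(20) = 4.4721
Scalar projection = u.v / |v| = -6 / sqrt(20) = -1.3416

-1.3416


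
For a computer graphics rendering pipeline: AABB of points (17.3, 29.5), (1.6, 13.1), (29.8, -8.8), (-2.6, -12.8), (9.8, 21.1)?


x range: [-2.6, 29.8]
y range: [-12.8, 29.5]
Bounding box: (-2.6,-12.8) to (29.8,29.5)

(-2.6,-12.8) to (29.8,29.5)


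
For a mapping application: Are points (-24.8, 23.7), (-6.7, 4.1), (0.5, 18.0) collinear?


Cross product: ((-6.7)-(-24.8))*(18-23.7) - (4.1-23.7)*(0.5-(-24.8))
= 392.71

No, not collinear


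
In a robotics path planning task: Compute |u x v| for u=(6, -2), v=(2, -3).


|u x v| = |6*(-3) - (-2)*2|
= |(-18) - (-4)| = 14

14


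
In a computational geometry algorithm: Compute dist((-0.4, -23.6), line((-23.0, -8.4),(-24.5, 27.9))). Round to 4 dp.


|cross product| = 797.58
|line direction| = sqrt(1319.94) = 36.331
Distance = 797.58/sqrt(1319.94) = 21.9532

21.9532


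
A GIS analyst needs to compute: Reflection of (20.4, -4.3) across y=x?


Reflection over y=x: (x,y) -> (y,x)
(20.4, -4.3) -> (-4.3, 20.4)

(-4.3, 20.4)


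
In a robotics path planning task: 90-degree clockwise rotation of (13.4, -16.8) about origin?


90° CW: (x,y) -> (y, -x)
(13.4,-16.8) -> (-16.8, -13.4)

(-16.8, -13.4)


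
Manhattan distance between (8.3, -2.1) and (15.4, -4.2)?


|8.3-15.4| + |(-2.1)-(-4.2)| = 7.1 + 2.1 = 9.2

9.2


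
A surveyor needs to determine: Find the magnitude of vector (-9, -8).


|u| = sqrt((-9)^2 + (-8)^2) = sqrt(145) = 12.0416

12.0416


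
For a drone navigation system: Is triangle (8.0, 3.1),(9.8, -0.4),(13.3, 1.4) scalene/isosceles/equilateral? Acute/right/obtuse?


Side lengths squared: AB^2=15.49, BC^2=15.49, CA^2=30.98
Sorted: [15.49, 15.49, 30.98]
By sides: Isosceles, By angles: Right

Isosceles, Right


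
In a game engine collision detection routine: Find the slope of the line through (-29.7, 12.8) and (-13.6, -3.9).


slope = (y2-y1)/(x2-x1) = ((-3.9)-12.8)/((-13.6)-(-29.7)) = (-16.7)/16.1 = -1.0373

-1.0373


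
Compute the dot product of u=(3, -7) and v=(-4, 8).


u . v = u_x*v_x + u_y*v_y = 3*(-4) + (-7)*8
= (-12) + (-56) = -68

-68


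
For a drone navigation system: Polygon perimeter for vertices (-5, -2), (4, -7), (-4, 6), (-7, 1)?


Sides: (-5, -2)->(4, -7): sqrt(106) = 10.29563, (4, -7)->(-4, 6): sqrt(233) = 15.264338, (-4, 6)->(-7, 1): sqrt(34) = 5.830952, (-7, 1)->(-5, -2): sqrt(13) = 3.605551
Sum = 34.996471
Perimeter = 34.9965

34.9965


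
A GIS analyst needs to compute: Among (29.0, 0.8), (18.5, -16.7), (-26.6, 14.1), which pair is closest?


d(P0,P1) = 20.4083, d(P0,P2) = 57.1686, d(P1,P2) = 54.6136
Closest: P0 and P1

Closest pair: (29.0, 0.8) and (18.5, -16.7), distance = 20.4083


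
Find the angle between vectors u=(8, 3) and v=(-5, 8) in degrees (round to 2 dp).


u.v = -16, |u| = sqrt(73) = 8.544, |v| = sqrt(89) = 9.434
cos(theta) = u.v/(|u||v|) = -16/sqrt(6497) = -0.198501
theta = acos(-0.198501) = 101.45 degrees

101.45 degrees


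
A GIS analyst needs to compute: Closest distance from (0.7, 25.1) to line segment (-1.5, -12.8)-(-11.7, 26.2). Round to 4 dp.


Project P onto AB: t = 0.8958 (clamped to [0,1])
Closest point on segment: (-10.6368, 22.135)
Distance: 11.7182

11.7182


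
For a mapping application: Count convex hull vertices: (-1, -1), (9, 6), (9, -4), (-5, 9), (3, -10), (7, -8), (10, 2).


Convex hull vertices (CCW): (-5, 9), (-1, -1), (3, -10), (7, -8), (9, -4), (10, 2), (9, 6)
Count = 7

7


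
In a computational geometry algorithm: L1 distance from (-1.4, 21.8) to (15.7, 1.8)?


|(-1.4)-15.7| + |21.8-1.8| = 17.1 + 20 = 37.1

37.1


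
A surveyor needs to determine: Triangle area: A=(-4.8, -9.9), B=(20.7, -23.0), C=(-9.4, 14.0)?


Area = |x_A(y_B-y_C) + x_B(y_C-y_A) + x_C(y_A-y_B)|/2
= |177.6 + 494.73 + (-123.14)|/2
= 549.19/2 = 274.595

274.595


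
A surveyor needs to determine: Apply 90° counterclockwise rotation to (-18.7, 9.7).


90° CCW: (x,y) -> (-y, x)
(-18.7,9.7) -> (-9.7, -18.7)

(-9.7, -18.7)


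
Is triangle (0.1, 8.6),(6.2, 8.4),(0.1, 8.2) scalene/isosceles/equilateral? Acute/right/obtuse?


Side lengths squared: AB^2=37.25, BC^2=37.25, CA^2=0.16
Sorted: [0.16, 37.25, 37.25]
By sides: Isosceles, By angles: Acute

Isosceles, Acute


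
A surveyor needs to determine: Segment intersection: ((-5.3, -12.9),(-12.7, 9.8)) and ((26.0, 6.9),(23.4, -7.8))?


Cross products: d1=-408.63, d2=-576.43, d3=-857.03, d4=-689.23
d1*d2 < 0 and d3*d4 < 0? no

No, they don't intersect


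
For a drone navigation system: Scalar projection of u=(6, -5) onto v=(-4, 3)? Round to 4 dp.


u.v = -39, |v| = sqrt(25) = 5
Scalar projection = u.v / |v| = -39 / sqrt(25) = -7.8

-7.8


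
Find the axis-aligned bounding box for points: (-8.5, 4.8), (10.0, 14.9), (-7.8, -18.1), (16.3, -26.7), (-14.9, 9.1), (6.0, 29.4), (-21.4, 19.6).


x range: [-21.4, 16.3]
y range: [-26.7, 29.4]
Bounding box: (-21.4,-26.7) to (16.3,29.4)

(-21.4,-26.7) to (16.3,29.4)


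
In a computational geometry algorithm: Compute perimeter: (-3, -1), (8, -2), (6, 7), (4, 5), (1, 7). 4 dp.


Sides: (-3, -1)->(8, -2): sqrt(122) = 11.045361, (8, -2)->(6, 7): sqrt(85) = 9.219544, (6, 7)->(4, 5): sqrt(8) = 2.828427, (4, 5)->(1, 7): sqrt(13) = 3.605551, (1, 7)->(-3, -1): sqrt(80) = 8.944272
Sum = 35.643155
Perimeter = 35.6432

35.6432


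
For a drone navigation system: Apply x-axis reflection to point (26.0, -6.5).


Reflection over x-axis: (x,y) -> (x,-y)
(26, -6.5) -> (26, 6.5)

(26, 6.5)


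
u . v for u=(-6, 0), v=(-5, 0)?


u . v = u_x*v_x + u_y*v_y = (-6)*(-5) + 0*0
= 30 + 0 = 30

30


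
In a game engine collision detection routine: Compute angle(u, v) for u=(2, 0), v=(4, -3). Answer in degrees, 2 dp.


u.v = 8, |u| = sqrt(4) = 2, |v| = sqrt(25) = 5
cos(theta) = u.v/(|u||v|) = 8/sqrt(100) = 0.8
theta = acos(0.8) = 36.87 degrees

36.87 degrees


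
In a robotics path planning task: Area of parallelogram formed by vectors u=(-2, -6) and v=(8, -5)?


|u x v| = |(-2)*(-5) - (-6)*8|
= |10 - (-48)| = 58

58


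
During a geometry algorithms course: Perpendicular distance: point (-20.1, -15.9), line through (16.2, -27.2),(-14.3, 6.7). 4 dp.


|cross product| = 885.92
|line direction| = sqrt(2079.46) = 45.6011
Distance = 885.92/sqrt(2079.46) = 19.4276

19.4276


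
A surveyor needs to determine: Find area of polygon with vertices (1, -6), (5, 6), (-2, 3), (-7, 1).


Shoelace sum: (1*6 - 5*(-6)) + (5*3 - (-2)*6) + ((-2)*1 - (-7)*3) + ((-7)*(-6) - 1*1)
= 123
Area = |123|/2 = 61.5

61.5


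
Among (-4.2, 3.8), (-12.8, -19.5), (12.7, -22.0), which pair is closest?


d(P0,P1) = 24.8365, d(P0,P2) = 30.8423, d(P1,P2) = 25.6223
Closest: P0 and P1

Closest pair: (-4.2, 3.8) and (-12.8, -19.5), distance = 24.8365


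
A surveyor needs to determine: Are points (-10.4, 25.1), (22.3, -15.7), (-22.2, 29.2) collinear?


Cross product: (22.3-(-10.4))*(29.2-25.1) - ((-15.7)-25.1)*((-22.2)-(-10.4))
= -347.37

No, not collinear


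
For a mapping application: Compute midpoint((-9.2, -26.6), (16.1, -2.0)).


M = (((-9.2)+16.1)/2, ((-26.6)+(-2))/2)
= (3.45, -14.3)

(3.45, -14.3)


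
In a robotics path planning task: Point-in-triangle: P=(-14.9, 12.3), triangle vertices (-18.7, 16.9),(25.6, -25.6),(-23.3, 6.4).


Cross products: AB x AP = -42.28, BC x BP = -557.31, CA x CP = -61.06
All same sign? yes

Yes, inside


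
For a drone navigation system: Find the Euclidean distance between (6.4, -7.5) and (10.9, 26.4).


dx=4.5, dy=33.9
d^2 = 4.5^2 + 33.9^2 = 1169.46
d = sqrt(1169.46) = 34.1974

34.1974


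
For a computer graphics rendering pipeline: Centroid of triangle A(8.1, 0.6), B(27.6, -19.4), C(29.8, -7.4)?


Centroid = ((x_A+x_B+x_C)/3, (y_A+y_B+y_C)/3)
= ((8.1+27.6+29.8)/3, (0.6+(-19.4)+(-7.4))/3)
= (21.8333, -8.7333)

(21.8333, -8.7333)


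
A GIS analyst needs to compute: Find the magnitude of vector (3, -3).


|u| = sqrt(3^2 + (-3)^2) = sqrt(18) = 4.2426

4.2426


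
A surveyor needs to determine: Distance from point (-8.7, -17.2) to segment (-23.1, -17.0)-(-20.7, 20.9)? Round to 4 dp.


Project P onto AB: t = 0.0187 (clamped to [0,1])
Closest point on segment: (-23.0551, -16.291)
Distance: 14.3839

14.3839


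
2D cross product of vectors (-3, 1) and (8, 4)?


u x v = u_x*v_y - u_y*v_x = (-3)*4 - 1*8
= (-12) - 8 = -20

-20


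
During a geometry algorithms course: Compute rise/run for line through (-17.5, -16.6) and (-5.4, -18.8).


slope = (y2-y1)/(x2-x1) = ((-18.8)-(-16.6))/((-5.4)-(-17.5)) = (-2.2)/12.1 = -0.1818

-0.1818


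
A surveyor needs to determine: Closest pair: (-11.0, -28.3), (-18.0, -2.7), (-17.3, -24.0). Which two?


d(P0,P1) = 26.5398, d(P0,P2) = 7.6276, d(P1,P2) = 21.3115
Closest: P0 and P2

Closest pair: (-11.0, -28.3) and (-17.3, -24.0), distance = 7.6276


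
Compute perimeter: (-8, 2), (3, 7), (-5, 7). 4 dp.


Sides: (-8, 2)->(3, 7): sqrt(146) = 12.083046, (3, 7)->(-5, 7): sqrt(64) = 8, (-5, 7)->(-8, 2): sqrt(34) = 5.830952
Sum = 25.913998
Perimeter = 25.914

25.914


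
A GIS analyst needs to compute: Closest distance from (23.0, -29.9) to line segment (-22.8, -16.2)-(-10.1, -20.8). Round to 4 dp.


Project P onto AB: t = 1 (clamped to [0,1])
Closest point on segment: (-10.1, -20.8)
Distance: 34.3281

34.3281


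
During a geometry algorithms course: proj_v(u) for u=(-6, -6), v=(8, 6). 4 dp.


u.v = -84, |v| = sqrt(100) = 10
Scalar projection = u.v / |v| = -84 / sqrt(100) = -8.4

-8.4


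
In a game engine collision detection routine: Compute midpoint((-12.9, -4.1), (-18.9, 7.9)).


M = (((-12.9)+(-18.9))/2, ((-4.1)+7.9)/2)
= (-15.9, 1.9)

(-15.9, 1.9)


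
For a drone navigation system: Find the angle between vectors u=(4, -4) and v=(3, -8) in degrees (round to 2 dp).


u.v = 44, |u| = sqrt(32) = 5.6569, |v| = sqrt(73) = 8.544
cos(theta) = u.v/(|u||v|) = 44/sqrt(2336) = 0.910366
theta = acos(0.910366) = 24.44 degrees

24.44 degrees


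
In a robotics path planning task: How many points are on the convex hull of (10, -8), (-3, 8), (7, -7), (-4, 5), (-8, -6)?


Convex hull vertices (CCW): (-8, -6), (10, -8), (-3, 8)
Count = 3

3


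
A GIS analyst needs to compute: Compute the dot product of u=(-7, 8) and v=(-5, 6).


u . v = u_x*v_x + u_y*v_y = (-7)*(-5) + 8*6
= 35 + 48 = 83

83


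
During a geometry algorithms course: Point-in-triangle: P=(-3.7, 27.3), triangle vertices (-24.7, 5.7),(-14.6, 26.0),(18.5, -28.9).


Cross products: AB x AP = -208.14, BC x BP = 641.44, CA x CP = -1659.72
All same sign? no

No, outside


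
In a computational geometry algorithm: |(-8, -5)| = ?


|u| = sqrt((-8)^2 + (-5)^2) = sqrt(89) = 9.434

9.434


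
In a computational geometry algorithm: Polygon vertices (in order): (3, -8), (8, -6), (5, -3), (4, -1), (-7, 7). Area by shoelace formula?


Shoelace sum: (3*(-6) - 8*(-8)) + (8*(-3) - 5*(-6)) + (5*(-1) - 4*(-3)) + (4*7 - (-7)*(-1)) + ((-7)*(-8) - 3*7)
= 115
Area = |115|/2 = 57.5

57.5


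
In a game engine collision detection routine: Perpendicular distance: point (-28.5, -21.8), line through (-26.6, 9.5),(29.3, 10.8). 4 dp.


|cross product| = 1747.2
|line direction| = sqrt(3126.5) = 55.9151
Distance = 1747.2/sqrt(3126.5) = 31.2474

31.2474


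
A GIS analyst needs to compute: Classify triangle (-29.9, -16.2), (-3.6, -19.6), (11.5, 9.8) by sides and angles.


Side lengths squared: AB^2=703.25, BC^2=1092.37, CA^2=2389.96
Sorted: [703.25, 1092.37, 2389.96]
By sides: Scalene, By angles: Obtuse

Scalene, Obtuse


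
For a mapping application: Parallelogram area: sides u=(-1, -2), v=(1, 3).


|u x v| = |(-1)*3 - (-2)*1|
= |(-3) - (-2)| = 1

1


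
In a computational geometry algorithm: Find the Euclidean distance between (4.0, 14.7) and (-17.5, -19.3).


dx=-21.5, dy=-34
d^2 = (-21.5)^2 + (-34)^2 = 1618.25
d = sqrt(1618.25) = 40.2275

40.2275


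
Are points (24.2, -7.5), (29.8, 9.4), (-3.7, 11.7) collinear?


Cross product: (29.8-24.2)*(11.7-(-7.5)) - (9.4-(-7.5))*((-3.7)-24.2)
= 579.03

No, not collinear


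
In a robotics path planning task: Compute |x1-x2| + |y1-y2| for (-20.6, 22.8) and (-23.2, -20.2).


|(-20.6)-(-23.2)| + |22.8-(-20.2)| = 2.6 + 43 = 45.6

45.6


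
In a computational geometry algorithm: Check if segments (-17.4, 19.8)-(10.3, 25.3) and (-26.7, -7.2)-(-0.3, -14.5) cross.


Cross products: d1=780.69, d2=1128.1, d3=-696.75, d4=-1044.16
d1*d2 < 0 and d3*d4 < 0? no

No, they don't intersect


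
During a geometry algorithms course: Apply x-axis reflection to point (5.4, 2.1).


Reflection over x-axis: (x,y) -> (x,-y)
(5.4, 2.1) -> (5.4, -2.1)

(5.4, -2.1)


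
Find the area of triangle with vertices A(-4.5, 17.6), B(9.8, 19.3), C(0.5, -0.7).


Area = |x_A(y_B-y_C) + x_B(y_C-y_A) + x_C(y_A-y_B)|/2
= |(-90) + (-179.34) + (-0.85)|/2
= 270.19/2 = 135.095

135.095


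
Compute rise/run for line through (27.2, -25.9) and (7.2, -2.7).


slope = (y2-y1)/(x2-x1) = ((-2.7)-(-25.9))/(7.2-27.2) = 23.2/(-20) = -1.16

-1.16


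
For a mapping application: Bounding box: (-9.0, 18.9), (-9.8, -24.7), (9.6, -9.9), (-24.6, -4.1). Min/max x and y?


x range: [-24.6, 9.6]
y range: [-24.7, 18.9]
Bounding box: (-24.6,-24.7) to (9.6,18.9)

(-24.6,-24.7) to (9.6,18.9)


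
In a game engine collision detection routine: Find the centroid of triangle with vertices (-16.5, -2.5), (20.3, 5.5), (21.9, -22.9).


Centroid = ((x_A+x_B+x_C)/3, (y_A+y_B+y_C)/3)
= (((-16.5)+20.3+21.9)/3, ((-2.5)+5.5+(-22.9))/3)
= (8.5667, -6.6333)

(8.5667, -6.6333)


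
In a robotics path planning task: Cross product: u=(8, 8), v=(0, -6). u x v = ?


u x v = u_x*v_y - u_y*v_x = 8*(-6) - 8*0
= (-48) - 0 = -48

-48


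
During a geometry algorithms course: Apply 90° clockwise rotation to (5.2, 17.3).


90° CW: (x,y) -> (y, -x)
(5.2,17.3) -> (17.3, -5.2)

(17.3, -5.2)


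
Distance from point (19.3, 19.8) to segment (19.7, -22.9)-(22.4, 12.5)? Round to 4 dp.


Project P onto AB: t = 1 (clamped to [0,1])
Closest point on segment: (22.4, 12.5)
Distance: 7.931

7.931


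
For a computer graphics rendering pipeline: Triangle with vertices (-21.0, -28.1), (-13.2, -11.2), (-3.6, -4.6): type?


Side lengths squared: AB^2=346.45, BC^2=135.72, CA^2=855.01
Sorted: [135.72, 346.45, 855.01]
By sides: Scalene, By angles: Obtuse

Scalene, Obtuse


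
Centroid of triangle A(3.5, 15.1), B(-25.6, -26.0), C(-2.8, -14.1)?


Centroid = ((x_A+x_B+x_C)/3, (y_A+y_B+y_C)/3)
= ((3.5+(-25.6)+(-2.8))/3, (15.1+(-26)+(-14.1))/3)
= (-8.3, -8.3333)

(-8.3, -8.3333)


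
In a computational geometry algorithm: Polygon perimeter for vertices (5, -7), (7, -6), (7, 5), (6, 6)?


Sides: (5, -7)->(7, -6): sqrt(5) = 2.236068, (7, -6)->(7, 5): sqrt(121) = 11, (7, 5)->(6, 6): sqrt(2) = 1.414214, (6, 6)->(5, -7): sqrt(170) = 13.038405
Sum = 27.688687
Perimeter = 27.6887

27.6887


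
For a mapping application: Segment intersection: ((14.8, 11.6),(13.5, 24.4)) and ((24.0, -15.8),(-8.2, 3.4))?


Cross products: d1=-705.64, d2=-1092.84, d3=-82.14, d4=305.06
d1*d2 < 0 and d3*d4 < 0? no

No, they don't intersect


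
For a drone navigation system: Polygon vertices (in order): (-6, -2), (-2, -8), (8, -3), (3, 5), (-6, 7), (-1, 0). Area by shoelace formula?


Shoelace sum: ((-6)*(-8) - (-2)*(-2)) + ((-2)*(-3) - 8*(-8)) + (8*5 - 3*(-3)) + (3*7 - (-6)*5) + ((-6)*0 - (-1)*7) + ((-1)*(-2) - (-6)*0)
= 223
Area = |223|/2 = 111.5

111.5


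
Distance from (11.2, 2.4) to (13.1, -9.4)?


dx=1.9, dy=-11.8
d^2 = 1.9^2 + (-11.8)^2 = 142.85
d = sqrt(142.85) = 11.952

11.952


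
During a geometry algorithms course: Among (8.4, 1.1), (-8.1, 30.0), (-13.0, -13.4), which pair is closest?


d(P0,P1) = 33.2785, d(P0,P2) = 25.8498, d(P1,P2) = 43.6757
Closest: P0 and P2

Closest pair: (8.4, 1.1) and (-13.0, -13.4), distance = 25.8498


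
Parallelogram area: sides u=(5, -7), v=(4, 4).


|u x v| = |5*4 - (-7)*4|
= |20 - (-28)| = 48

48


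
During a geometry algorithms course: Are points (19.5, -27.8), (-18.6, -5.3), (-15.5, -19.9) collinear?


Cross product: ((-18.6)-19.5)*((-19.9)-(-27.8)) - ((-5.3)-(-27.8))*((-15.5)-19.5)
= 486.51

No, not collinear


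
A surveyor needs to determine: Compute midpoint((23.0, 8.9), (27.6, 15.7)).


M = ((23+27.6)/2, (8.9+15.7)/2)
= (25.3, 12.3)

(25.3, 12.3)


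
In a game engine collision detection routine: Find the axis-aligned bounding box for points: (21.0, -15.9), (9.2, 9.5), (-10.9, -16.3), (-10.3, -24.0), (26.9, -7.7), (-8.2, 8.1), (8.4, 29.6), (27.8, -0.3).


x range: [-10.9, 27.8]
y range: [-24, 29.6]
Bounding box: (-10.9,-24) to (27.8,29.6)

(-10.9,-24) to (27.8,29.6)


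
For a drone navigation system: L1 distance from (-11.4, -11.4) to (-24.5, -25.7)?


|(-11.4)-(-24.5)| + |(-11.4)-(-25.7)| = 13.1 + 14.3 = 27.4

27.4


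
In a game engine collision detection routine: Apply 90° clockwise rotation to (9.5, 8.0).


90° CW: (x,y) -> (y, -x)
(9.5,8) -> (8, -9.5)

(8, -9.5)


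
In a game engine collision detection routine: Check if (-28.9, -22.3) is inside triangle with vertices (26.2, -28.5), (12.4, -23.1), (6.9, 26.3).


Cross products: AB x AP = 211.98, BC x BP = 2035.82, CA x CP = -2899.82
All same sign? no

No, outside


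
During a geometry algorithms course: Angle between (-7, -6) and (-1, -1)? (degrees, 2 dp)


u.v = 13, |u| = sqrt(85) = 9.2195, |v| = sqrt(2) = 1.4142
cos(theta) = u.v/(|u||v|) = 13/sqrt(170) = 0.997054
theta = acos(0.997054) = 4.4 degrees

4.4 degrees


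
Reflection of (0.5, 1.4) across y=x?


Reflection over y=x: (x,y) -> (y,x)
(0.5, 1.4) -> (1.4, 0.5)

(1.4, 0.5)


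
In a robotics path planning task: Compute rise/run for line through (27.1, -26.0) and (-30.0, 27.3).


slope = (y2-y1)/(x2-x1) = (27.3-(-26))/((-30)-27.1) = 53.3/(-57.1) = -0.9335

-0.9335


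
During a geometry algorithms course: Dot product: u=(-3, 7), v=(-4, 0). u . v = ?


u . v = u_x*v_x + u_y*v_y = (-3)*(-4) + 7*0
= 12 + 0 = 12

12


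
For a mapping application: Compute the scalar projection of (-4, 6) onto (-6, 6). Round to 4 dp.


u.v = 60, |v| = sqrt(72) = 8.4853
Scalar projection = u.v / |v| = 60 / sqrt(72) = 7.0711

7.0711


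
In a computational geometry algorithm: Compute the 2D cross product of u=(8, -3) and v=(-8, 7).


u x v = u_x*v_y - u_y*v_x = 8*7 - (-3)*(-8)
= 56 - 24 = 32

32


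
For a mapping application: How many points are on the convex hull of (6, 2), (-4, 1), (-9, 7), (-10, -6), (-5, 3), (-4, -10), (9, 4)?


Convex hull vertices (CCW): (-10, -6), (-4, -10), (9, 4), (-9, 7)
Count = 4

4


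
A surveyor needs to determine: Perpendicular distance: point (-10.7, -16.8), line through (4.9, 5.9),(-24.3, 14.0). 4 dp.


|cross product| = 789.2
|line direction| = sqrt(918.25) = 30.3026
Distance = 789.2/sqrt(918.25) = 26.0439

26.0439


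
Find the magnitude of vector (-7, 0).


|u| = sqrt((-7)^2 + 0^2) = sqrt(49) = 7

7


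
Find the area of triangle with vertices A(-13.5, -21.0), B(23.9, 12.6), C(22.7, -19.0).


Area = |x_A(y_B-y_C) + x_B(y_C-y_A) + x_C(y_A-y_B)|/2
= |(-426.6) + 47.8 + (-762.72)|/2
= 1141.52/2 = 570.76

570.76


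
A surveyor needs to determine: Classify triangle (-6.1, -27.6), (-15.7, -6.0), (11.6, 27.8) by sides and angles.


Side lengths squared: AB^2=558.72, BC^2=1887.73, CA^2=3382.45
Sorted: [558.72, 1887.73, 3382.45]
By sides: Scalene, By angles: Obtuse

Scalene, Obtuse


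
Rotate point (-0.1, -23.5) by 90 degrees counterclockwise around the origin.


90° CCW: (x,y) -> (-y, x)
(-0.1,-23.5) -> (23.5, -0.1)

(23.5, -0.1)


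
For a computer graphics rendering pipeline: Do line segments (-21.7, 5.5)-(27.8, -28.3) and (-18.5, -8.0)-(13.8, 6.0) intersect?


Cross products: d1=480.85, d2=-1303.89, d3=-560.09, d4=1224.65
d1*d2 < 0 and d3*d4 < 0? yes

Yes, they intersect


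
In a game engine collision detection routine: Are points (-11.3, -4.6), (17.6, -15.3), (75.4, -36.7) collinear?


Cross product: (17.6-(-11.3))*((-36.7)-(-4.6)) - ((-15.3)-(-4.6))*(75.4-(-11.3))
= 0

Yes, collinear


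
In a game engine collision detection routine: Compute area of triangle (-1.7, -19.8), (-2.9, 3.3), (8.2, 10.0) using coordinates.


Area = |x_A(y_B-y_C) + x_B(y_C-y_A) + x_C(y_A-y_B)|/2
= |11.39 + (-86.42) + (-189.42)|/2
= 264.45/2 = 132.225

132.225


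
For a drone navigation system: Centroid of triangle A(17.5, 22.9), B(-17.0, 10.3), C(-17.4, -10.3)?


Centroid = ((x_A+x_B+x_C)/3, (y_A+y_B+y_C)/3)
= ((17.5+(-17)+(-17.4))/3, (22.9+10.3+(-10.3))/3)
= (-5.6333, 7.6333)

(-5.6333, 7.6333)


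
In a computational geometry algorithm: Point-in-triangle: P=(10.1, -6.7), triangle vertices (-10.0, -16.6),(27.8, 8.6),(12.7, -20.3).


Cross products: AB x AP = -132.3, BC x BP = -280.5, CA x CP = -299.1
All same sign? yes

Yes, inside


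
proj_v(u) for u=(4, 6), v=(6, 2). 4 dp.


u.v = 36, |v| = sqrt(40) = 6.3246
Scalar projection = u.v / |v| = 36 / sqrt(40) = 5.6921

5.6921


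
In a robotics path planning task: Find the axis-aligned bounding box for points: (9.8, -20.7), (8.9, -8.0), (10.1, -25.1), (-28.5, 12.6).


x range: [-28.5, 10.1]
y range: [-25.1, 12.6]
Bounding box: (-28.5,-25.1) to (10.1,12.6)

(-28.5,-25.1) to (10.1,12.6)


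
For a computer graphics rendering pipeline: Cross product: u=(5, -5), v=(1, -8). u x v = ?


u x v = u_x*v_y - u_y*v_x = 5*(-8) - (-5)*1
= (-40) - (-5) = -35

-35


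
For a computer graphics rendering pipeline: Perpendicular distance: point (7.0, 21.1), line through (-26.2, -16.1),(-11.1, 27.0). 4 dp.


|cross product| = 869.2
|line direction| = sqrt(2085.62) = 45.6686
Distance = 869.2/sqrt(2085.62) = 19.0328

19.0328


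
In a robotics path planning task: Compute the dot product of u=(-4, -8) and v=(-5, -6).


u . v = u_x*v_x + u_y*v_y = (-4)*(-5) + (-8)*(-6)
= 20 + 48 = 68

68


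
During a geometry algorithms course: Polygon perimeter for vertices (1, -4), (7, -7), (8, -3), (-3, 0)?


Sides: (1, -4)->(7, -7): sqrt(45) = 6.708204, (7, -7)->(8, -3): sqrt(17) = 4.123106, (8, -3)->(-3, 0): sqrt(130) = 11.401754, (-3, 0)->(1, -4): sqrt(32) = 5.656854
Sum = 27.889918
Perimeter = 27.8899

27.8899


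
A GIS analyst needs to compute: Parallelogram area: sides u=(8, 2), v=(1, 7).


|u x v| = |8*7 - 2*1|
= |56 - 2| = 54

54


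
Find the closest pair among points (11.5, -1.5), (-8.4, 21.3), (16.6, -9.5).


d(P0,P1) = 30.263, d(P0,P2) = 9.4874, d(P1,P2) = 39.6691
Closest: P0 and P2

Closest pair: (11.5, -1.5) and (16.6, -9.5), distance = 9.4874


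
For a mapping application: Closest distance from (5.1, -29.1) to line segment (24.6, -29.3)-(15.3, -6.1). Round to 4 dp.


Project P onto AB: t = 0.2977 (clamped to [0,1])
Closest point on segment: (21.8313, -22.3931)
Distance: 18.0255

18.0255


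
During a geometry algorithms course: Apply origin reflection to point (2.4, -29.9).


Reflection over origin: (x,y) -> (-x,-y)
(2.4, -29.9) -> (-2.4, 29.9)

(-2.4, 29.9)


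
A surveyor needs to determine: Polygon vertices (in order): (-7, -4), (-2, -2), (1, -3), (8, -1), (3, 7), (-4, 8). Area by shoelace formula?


Shoelace sum: ((-7)*(-2) - (-2)*(-4)) + ((-2)*(-3) - 1*(-2)) + (1*(-1) - 8*(-3)) + (8*7 - 3*(-1)) + (3*8 - (-4)*7) + ((-4)*(-4) - (-7)*8)
= 220
Area = |220|/2 = 110

110


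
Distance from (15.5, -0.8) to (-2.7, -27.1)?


dx=-18.2, dy=-26.3
d^2 = (-18.2)^2 + (-26.3)^2 = 1022.93
d = sqrt(1022.93) = 31.9833

31.9833


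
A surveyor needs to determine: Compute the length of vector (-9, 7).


|u| = sqrt((-9)^2 + 7^2) = sqrt(130) = 11.4018

11.4018


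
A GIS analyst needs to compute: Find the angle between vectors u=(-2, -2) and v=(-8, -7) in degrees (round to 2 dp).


u.v = 30, |u| = sqrt(8) = 2.8284, |v| = sqrt(113) = 10.6301
cos(theta) = u.v/(|u||v|) = 30/sqrt(904) = 0.997785
theta = acos(0.997785) = 3.81 degrees

3.81 degrees


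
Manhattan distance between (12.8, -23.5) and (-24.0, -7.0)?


|12.8-(-24)| + |(-23.5)-(-7)| = 36.8 + 16.5 = 53.3

53.3


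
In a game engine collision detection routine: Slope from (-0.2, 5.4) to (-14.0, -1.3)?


slope = (y2-y1)/(x2-x1) = ((-1.3)-5.4)/((-14)-(-0.2)) = (-6.7)/(-13.8) = 0.4855

0.4855


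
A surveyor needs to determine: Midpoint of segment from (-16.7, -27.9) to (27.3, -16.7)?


M = (((-16.7)+27.3)/2, ((-27.9)+(-16.7))/2)
= (5.3, -22.3)

(5.3, -22.3)


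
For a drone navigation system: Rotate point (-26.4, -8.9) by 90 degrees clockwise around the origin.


90° CW: (x,y) -> (y, -x)
(-26.4,-8.9) -> (-8.9, 26.4)

(-8.9, 26.4)


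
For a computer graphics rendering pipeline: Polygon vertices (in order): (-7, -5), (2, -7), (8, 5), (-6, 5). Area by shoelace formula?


Shoelace sum: ((-7)*(-7) - 2*(-5)) + (2*5 - 8*(-7)) + (8*5 - (-6)*5) + ((-6)*(-5) - (-7)*5)
= 260
Area = |260|/2 = 130

130


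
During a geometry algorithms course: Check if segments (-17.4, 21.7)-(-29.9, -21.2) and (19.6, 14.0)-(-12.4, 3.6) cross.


Cross products: d1=-631.2, d2=611.6, d3=1683.55, d4=440.75
d1*d2 < 0 and d3*d4 < 0? no

No, they don't intersect


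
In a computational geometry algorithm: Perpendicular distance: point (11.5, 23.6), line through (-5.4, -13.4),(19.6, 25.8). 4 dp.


|cross product| = 262.52
|line direction| = sqrt(2161.64) = 46.4934
Distance = 262.52/sqrt(2161.64) = 5.6464

5.6464


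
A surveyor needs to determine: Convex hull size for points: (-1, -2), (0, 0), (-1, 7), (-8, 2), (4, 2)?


Convex hull vertices (CCW): (-8, 2), (-1, -2), (4, 2), (-1, 7)
Count = 4

4


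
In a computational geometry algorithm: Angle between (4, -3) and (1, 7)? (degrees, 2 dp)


u.v = -17, |u| = sqrt(25) = 5, |v| = sqrt(50) = 7.0711
cos(theta) = u.v/(|u||v|) = -17/sqrt(1250) = -0.480833
theta = acos(-0.480833) = 118.74 degrees

118.74 degrees


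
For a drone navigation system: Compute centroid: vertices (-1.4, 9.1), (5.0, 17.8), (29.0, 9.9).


Centroid = ((x_A+x_B+x_C)/3, (y_A+y_B+y_C)/3)
= (((-1.4)+5+29)/3, (9.1+17.8+9.9)/3)
= (10.8667, 12.2667)

(10.8667, 12.2667)


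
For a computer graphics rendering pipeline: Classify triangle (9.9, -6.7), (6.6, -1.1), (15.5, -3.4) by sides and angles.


Side lengths squared: AB^2=42.25, BC^2=84.5, CA^2=42.25
Sorted: [42.25, 42.25, 84.5]
By sides: Isosceles, By angles: Right

Isosceles, Right


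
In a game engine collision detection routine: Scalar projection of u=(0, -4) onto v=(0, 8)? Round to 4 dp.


u.v = -32, |v| = sqrt(64) = 8
Scalar projection = u.v / |v| = -32 / sqrt(64) = -4

-4


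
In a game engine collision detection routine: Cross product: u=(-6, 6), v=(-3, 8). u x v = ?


u x v = u_x*v_y - u_y*v_x = (-6)*8 - 6*(-3)
= (-48) - (-18) = -30

-30


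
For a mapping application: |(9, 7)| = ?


|u| = sqrt(9^2 + 7^2) = sqrt(130) = 11.4018

11.4018


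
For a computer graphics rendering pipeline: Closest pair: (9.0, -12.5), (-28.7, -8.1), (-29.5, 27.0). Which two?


d(P0,P1) = 37.9559, d(P0,P2) = 55.1589, d(P1,P2) = 35.1091
Closest: P1 and P2

Closest pair: (-28.7, -8.1) and (-29.5, 27.0), distance = 35.1091


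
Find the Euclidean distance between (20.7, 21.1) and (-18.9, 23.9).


dx=-39.6, dy=2.8
d^2 = (-39.6)^2 + 2.8^2 = 1576
d = sqrt(1576) = 39.6989

39.6989


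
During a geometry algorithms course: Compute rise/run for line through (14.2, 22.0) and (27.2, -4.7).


slope = (y2-y1)/(x2-x1) = ((-4.7)-22)/(27.2-14.2) = (-26.7)/13 = -2.0538

-2.0538


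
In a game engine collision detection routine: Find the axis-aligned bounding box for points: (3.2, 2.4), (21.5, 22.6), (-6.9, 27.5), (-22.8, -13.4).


x range: [-22.8, 21.5]
y range: [-13.4, 27.5]
Bounding box: (-22.8,-13.4) to (21.5,27.5)

(-22.8,-13.4) to (21.5,27.5)


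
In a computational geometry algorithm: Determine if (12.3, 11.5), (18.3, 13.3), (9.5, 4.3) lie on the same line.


Cross product: (18.3-12.3)*(4.3-11.5) - (13.3-11.5)*(9.5-12.3)
= -38.16

No, not collinear


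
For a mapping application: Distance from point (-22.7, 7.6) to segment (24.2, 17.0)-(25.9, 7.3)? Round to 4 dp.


Project P onto AB: t = 0.1181 (clamped to [0,1])
Closest point on segment: (24.4007, 15.8548)
Distance: 47.8186

47.8186


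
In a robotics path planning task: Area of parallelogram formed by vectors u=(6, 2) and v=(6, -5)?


|u x v| = |6*(-5) - 2*6|
= |(-30) - 12| = 42

42


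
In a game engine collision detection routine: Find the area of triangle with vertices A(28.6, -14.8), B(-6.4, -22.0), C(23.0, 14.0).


Area = |x_A(y_B-y_C) + x_B(y_C-y_A) + x_C(y_A-y_B)|/2
= |(-1029.6) + (-184.32) + 165.6|/2
= 1048.32/2 = 524.16

524.16


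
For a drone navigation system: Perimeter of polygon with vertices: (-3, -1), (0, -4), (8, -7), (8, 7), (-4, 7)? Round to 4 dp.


Sides: (-3, -1)->(0, -4): sqrt(18) = 4.242641, (0, -4)->(8, -7): sqrt(73) = 8.544004, (8, -7)->(8, 7): sqrt(196) = 14, (8, 7)->(-4, 7): sqrt(144) = 12, (-4, 7)->(-3, -1): sqrt(65) = 8.062258
Sum = 46.848903
Perimeter = 46.8489

46.8489
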